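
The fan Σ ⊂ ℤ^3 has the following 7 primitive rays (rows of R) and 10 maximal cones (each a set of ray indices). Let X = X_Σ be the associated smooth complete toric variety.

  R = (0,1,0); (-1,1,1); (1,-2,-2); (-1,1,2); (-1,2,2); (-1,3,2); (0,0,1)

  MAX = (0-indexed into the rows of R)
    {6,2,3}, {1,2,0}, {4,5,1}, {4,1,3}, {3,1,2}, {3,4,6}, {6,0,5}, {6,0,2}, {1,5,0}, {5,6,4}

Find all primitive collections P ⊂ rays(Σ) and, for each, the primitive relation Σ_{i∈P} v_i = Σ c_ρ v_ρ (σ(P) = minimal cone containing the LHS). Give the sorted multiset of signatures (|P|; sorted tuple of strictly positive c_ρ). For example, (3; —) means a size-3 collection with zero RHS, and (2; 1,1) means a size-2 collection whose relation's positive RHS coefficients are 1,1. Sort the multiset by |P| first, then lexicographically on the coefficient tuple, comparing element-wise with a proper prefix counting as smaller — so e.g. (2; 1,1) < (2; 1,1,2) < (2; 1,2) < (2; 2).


|primitive collections| = 6. Relations:

  P = {2,4}:  v_{2} + v_{4} = 0  →  sig = (2; —)
  P = {0,3}:  v_{0} + v_{3} = v_{4}  →  sig = (2; 1)
  P = {0,4}:  v_{0} + v_{4} = v_{5}  →  sig = (2; 1)
  P = {1,6}:  v_{1} + v_{6} = v_{3}  →  sig = (2; 1)
  P = {2,5}:  v_{2} + v_{5} = v_{0}  →  sig = (2; 1)
  P = {3,5}:  v_{3} + v_{5} = 2·v_{4}  →  sig = (2; 2)

so the primitive-relation signature multiset is
[(2; —), (2; 1), (2; 1), (2; 1), (2; 1), (2; 2)]


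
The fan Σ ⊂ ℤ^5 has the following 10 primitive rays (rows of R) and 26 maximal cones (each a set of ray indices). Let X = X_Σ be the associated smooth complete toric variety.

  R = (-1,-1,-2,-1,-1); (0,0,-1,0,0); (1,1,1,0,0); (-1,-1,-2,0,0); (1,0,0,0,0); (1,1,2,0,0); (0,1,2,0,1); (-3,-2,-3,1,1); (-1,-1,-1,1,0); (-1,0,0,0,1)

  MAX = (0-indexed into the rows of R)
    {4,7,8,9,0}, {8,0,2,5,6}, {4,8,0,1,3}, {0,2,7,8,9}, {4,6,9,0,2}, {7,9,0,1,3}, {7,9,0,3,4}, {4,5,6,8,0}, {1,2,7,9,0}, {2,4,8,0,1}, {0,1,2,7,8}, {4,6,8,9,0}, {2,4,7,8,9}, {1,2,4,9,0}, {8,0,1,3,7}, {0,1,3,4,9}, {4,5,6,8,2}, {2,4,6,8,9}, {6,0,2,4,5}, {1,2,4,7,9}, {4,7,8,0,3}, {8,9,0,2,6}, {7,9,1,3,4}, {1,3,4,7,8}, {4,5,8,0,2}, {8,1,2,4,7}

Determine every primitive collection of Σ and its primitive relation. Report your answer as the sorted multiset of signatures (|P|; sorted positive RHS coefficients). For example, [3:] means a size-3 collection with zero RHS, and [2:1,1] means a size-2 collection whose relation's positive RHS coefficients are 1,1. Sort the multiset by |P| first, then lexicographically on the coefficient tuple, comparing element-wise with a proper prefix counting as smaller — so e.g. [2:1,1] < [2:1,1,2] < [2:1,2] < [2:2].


The 14 primitive collections of Σ (r=10, n=5):

  P = {3,5}:  v_{3} + v_{5} = 0  so sig = [2:]
  P = {1,5}:  v_{1} + v_{5} = v_{2}  so sig = [2:1]
  P = {2,3}:  v_{2} + v_{3} = v_{1}  so sig = [2:1]
  P = {3,6}:  v_{3} + v_{6} = v_{9}  so sig = [2:1]
  P = {5,9}:  v_{5} + v_{9} = v_{6}  so sig = [2:1]
  P = {1,6}:  v_{1} + v_{6} = v_{2} + v_{9}  so sig = [2:1,1]
  P = {5,7}:  v_{5} + v_{7} = v_{8} + v_{9}  so sig = [2:1,1]
  P = {6,7}:  v_{6} + v_{7} = v_{8} + 2·v_{9}  so sig = [2:1,2]
  P = {3,8,9}:  v_{3} + v_{8} + v_{9} = v_{7}  so sig = [3:1]
  P = {1,8,9}:  v_{1} + v_{8} + v_{9} = v_{2} + v_{7}  so sig = [3:1,1]
  P = {0,2,4,7}:  v_{0} + v_{2} + v_{4} + v_{7} = 2·v_{3}  so sig = [4:2]
  P = {0,1,4,7}:  v_{0} + v_{1} + v_{4} + v_{7} = 3·v_{3}  so sig = [4:3]
  P = {0,2,4,6,8}:  v_{0} + v_{2} + v_{4} + v_{6} + v_{8} = 0  so sig = [5:]
  P = {0,2,4,8,9}:  v_{0} + v_{2} + v_{4} + v_{8} + v_{9} = v_{3}  so sig = [5:1]

Signatures (|P|; sorted positive RHS coefficients), sorted:
    |P|=2: 8 collections, coeffs (), (1), (1), (1), (1), (1,1), (1,1), (1,2)
    |P|=3: 2 collections, coeffs (1), (1,1)
    |P|=4: 2 collections, coeffs (2), (3)
    |P|=5: 2 collections, coeffs (), (1)


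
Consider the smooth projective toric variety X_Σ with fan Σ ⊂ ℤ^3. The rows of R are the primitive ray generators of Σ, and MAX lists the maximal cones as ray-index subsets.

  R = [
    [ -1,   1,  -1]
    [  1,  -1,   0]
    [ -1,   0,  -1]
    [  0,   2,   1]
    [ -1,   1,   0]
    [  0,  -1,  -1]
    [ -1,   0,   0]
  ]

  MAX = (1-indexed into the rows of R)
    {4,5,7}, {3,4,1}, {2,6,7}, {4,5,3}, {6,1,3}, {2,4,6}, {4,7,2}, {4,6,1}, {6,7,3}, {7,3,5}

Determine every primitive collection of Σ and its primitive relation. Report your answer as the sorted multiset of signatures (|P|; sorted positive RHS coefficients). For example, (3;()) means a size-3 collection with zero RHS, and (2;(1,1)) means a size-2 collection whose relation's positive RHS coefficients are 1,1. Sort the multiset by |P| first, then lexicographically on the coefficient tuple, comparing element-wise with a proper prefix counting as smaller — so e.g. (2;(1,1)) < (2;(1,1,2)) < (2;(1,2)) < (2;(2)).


Primitive collections (9):

  • {2,5}:  v_{2} + v_{5} = 0  ⇒ sig = (2;())
  • {2,3}:  v_{2} + v_{3} = v_{6}  ⇒ sig = (2;(1))
  • {5,6}:  v_{5} + v_{6} = v_{3}  ⇒ sig = (2;(1))
  • {1,7}:  v_{1} + v_{7} = v_{3} + v_{5}  ⇒ sig = (2;(1,1))
  • {1,2}:  v_{1} + v_{2} = v_{4} + 2·v_{6}  ⇒ sig = (2;(1,2))
  • {1,5}:  v_{1} + v_{5} = 2·v_{3} + v_{4}  ⇒ sig = (2;(1,2))
  • {3,4,6}:  v_{3} + v_{4} + v_{6} = v_{1}  ⇒ sig = (3;(1))
  • {4,6,7}:  v_{4} + v_{6} + v_{7} = v_{5}  ⇒ sig = (3;(1))
  • {3,4,7}:  v_{3} + v_{4} + v_{7} = 2·v_{5}  ⇒ sig = (3;(2))

so the primitive-relation signature multiset is
{ (2;()),  (2;(1)) ×2,  (2;(1,1)),  (2;(1,2)) ×2,  (3;(1)) ×2,  (3;(2)) }


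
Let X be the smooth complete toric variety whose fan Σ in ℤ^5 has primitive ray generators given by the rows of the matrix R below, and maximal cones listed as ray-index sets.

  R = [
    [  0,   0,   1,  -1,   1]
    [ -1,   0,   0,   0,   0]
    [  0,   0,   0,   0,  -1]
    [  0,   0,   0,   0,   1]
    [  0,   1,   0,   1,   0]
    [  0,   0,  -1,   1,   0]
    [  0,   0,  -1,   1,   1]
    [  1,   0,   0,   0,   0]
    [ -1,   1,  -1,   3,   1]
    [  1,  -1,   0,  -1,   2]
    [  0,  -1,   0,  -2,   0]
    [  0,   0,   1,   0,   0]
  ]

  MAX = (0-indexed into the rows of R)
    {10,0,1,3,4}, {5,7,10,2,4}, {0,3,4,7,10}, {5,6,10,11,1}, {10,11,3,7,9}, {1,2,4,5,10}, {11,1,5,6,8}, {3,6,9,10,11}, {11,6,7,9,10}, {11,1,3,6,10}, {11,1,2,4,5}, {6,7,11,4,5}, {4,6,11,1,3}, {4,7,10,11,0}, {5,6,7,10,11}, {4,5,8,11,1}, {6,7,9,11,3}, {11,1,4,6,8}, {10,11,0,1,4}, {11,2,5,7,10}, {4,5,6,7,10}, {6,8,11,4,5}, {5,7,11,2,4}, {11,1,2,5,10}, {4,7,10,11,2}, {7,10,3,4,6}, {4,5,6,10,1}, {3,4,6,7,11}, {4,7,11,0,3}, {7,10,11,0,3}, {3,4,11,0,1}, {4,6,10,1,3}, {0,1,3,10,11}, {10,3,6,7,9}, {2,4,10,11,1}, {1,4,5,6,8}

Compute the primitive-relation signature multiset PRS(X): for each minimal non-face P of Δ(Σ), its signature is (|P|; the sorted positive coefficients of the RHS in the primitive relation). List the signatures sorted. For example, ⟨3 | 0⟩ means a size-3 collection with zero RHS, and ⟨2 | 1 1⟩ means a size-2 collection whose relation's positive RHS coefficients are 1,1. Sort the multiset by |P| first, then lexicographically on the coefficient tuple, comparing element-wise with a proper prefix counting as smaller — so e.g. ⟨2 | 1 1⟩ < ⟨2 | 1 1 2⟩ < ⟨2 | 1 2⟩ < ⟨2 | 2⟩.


The 23 primitive collections of Σ (r=12, n=5):

  {1,7}:  v_{1} + v_{7} = 0 ; sig = ⟨2 | 0⟩
  {2,3}:  v_{2} + v_{3} = 0 ; sig = ⟨2 | 0⟩
  {0,5}:  v_{0} + v_{5} = v_{3} ; sig = ⟨2 | 1⟩
  {2,6}:  v_{2} + v_{6} = v_{5} ; sig = ⟨2 | 1⟩
  {3,5}:  v_{3} + v_{5} = v_{6} ; sig = ⟨2 | 1⟩
  {8,10}:  v_{8} + v_{10} = v_{1} + v_{6} ; sig = ⟨2 | 1 1⟩
  {0,2}:  v_{0} + v_{2} = v_{4} + v_{10} + v_{11} ; sig = ⟨2 | 1 1 1⟩
  {1,9}:  v_{1} + v_{9} = v_{3} + v_{6} + v_{10} + v_{11} ; sig = ⟨2 | 1 1 1 1⟩
  {2,9}:  v_{2} + v_{9} = v_{6} + v_{7} + v_{10} + v_{11} ; sig = ⟨2 | 1 1 1 1⟩
  {7,8}:  v_{7} + v_{8} = v_{4} + v_{5} + v_{6} + v_{11} ; sig = ⟨2 | 1 1 1 1⟩
  {0,8}:  v_{0} + v_{8} = v_{1} + v_{3} + v_{4} + v_{6} + v_{11} ; sig = ⟨2 | 1 1 1 1 1⟩
  {2,8}:  v_{2} + v_{8} = v_{1} + v_{4} + 2·v_{5} + v_{11} ; sig = ⟨2 | 1 1 1 2⟩
  {3,8}:  v_{3} + v_{8} = v_{1} + v_{4} + 2·v_{6} + v_{11} ; sig = ⟨2 | 1 1 1 2⟩
  {5,9}:  v_{5} + v_{9} = 2·v_{6} + v_{7} + v_{10} + v_{11} ; sig = ⟨2 | 1 1 1 2⟩
  {0,9}:  v_{0} + v_{9} = 3·v_{3} + v_{7} + v_{10} + v_{11} ; sig = ⟨2 | 1 1 1 3⟩
  {8,9}:  v_{8} + v_{9} = v_{3} + 2·v_{6} + v_{11} ; sig = ⟨2 | 1 1 2⟩
  {4,9}:  v_{4} + v_{9} = 2·v_{3} + v_{7} ; sig = ⟨2 | 1 2⟩
  {0,6}:  v_{0} + v_{6} = 2·v_{3} ; sig = ⟨2 | 2⟩
  {4,5,10,11}:  v_{4} + v_{5} + v_{10} + v_{11} = 0 ; sig = ⟨4 | 0⟩
  {3,4,10,11}:  v_{3} + v_{4} + v_{10} + v_{11} = v_{0} ; sig = ⟨4 | 1⟩
  {4,6,10,11}:  v_{4} + v_{6} + v_{10} + v_{11} = v_{3} ; sig = ⟨4 | 1⟩
  {1,4,5,6,11}:  v_{1} + v_{4} + v_{5} + v_{6} + v_{11} = v_{8} ; sig = ⟨5 | 1⟩
  {3,6,7,10,11}:  v_{3} + v_{6} + v_{7} + v_{10} + v_{11} = v_{9} ; sig = ⟨5 | 1⟩

so the primitive-relation signature multiset is
[⟨2 | 0⟩, ⟨2 | 0⟩, ⟨2 | 1⟩, ⟨2 | 1⟩, ⟨2 | 1⟩, ⟨2 | 1 1⟩, ⟨2 | 1 1 1⟩, ⟨2 | 1 1 1 1⟩, ⟨2 | 1 1 1 1⟩, ⟨2 | 1 1 1 1⟩, ⟨2 | 1 1 1 1 1⟩, ⟨2 | 1 1 1 2⟩, ⟨2 | 1 1 1 2⟩, ⟨2 | 1 1 1 2⟩, ⟨2 | 1 1 1 3⟩, ⟨2 | 1 1 2⟩, ⟨2 | 1 2⟩, ⟨2 | 2⟩, ⟨4 | 0⟩, ⟨4 | 1⟩, ⟨4 | 1⟩, ⟨5 | 1⟩, ⟨5 | 1⟩]


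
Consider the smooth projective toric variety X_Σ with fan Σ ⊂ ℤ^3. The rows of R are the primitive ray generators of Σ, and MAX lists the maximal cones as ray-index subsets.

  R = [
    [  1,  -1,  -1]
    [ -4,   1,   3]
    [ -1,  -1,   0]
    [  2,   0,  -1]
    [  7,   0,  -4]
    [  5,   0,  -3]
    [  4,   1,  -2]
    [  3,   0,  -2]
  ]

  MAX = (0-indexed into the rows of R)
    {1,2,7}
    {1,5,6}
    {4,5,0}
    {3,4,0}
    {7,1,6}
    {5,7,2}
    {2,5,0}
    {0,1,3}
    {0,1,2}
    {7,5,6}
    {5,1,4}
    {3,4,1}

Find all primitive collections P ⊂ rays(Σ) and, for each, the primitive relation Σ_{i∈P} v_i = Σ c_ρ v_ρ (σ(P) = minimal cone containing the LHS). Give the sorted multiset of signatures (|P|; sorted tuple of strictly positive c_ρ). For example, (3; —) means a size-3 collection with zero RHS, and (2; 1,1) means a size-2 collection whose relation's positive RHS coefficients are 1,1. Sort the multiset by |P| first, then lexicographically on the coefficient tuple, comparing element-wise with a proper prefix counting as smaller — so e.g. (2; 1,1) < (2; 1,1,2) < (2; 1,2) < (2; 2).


Δ(Σ) — 8 vertices, 14 min non-faces:

  P = {0,6}:  v_{0} + v_{6} = v_{5}  →  sig = (2; 1)
  P = {2,3}:  v_{2} + v_{3} = v_{0}  →  sig = (2; 1)
  P = {2,6}:  v_{2} + v_{6} = v_{7}  →  sig = (2; 1)
  P = {3,5}:  v_{3} + v_{5} = v_{4}  →  sig = (2; 1)
  P = {3,7}:  v_{3} + v_{7} = v_{5}  →  sig = (2; 1)
  P = {0,7}:  v_{0} + v_{7} = v_{2} + v_{5}  →  sig = (2; 1,1)
  P = {2,4}:  v_{2} + v_{4} = v_{0} + v_{5}  →  sig = (2; 1,1)
  P = {3,6}:  v_{3} + v_{6} = v_{1} + 2·v_{5}  →  sig = (2; 1,2)
  P = {4,6}:  v_{4} + v_{6} = v_{1} + 3·v_{5}  →  sig = (2; 1,3)
  P = {4,7}:  v_{4} + v_{7} = 2·v_{5}  →  sig = (2; 2)
  P = {1,2,5}:  v_{1} + v_{2} + v_{5} = 0  →  sig = (3; —)
  P = {0,1,5}:  v_{0} + v_{1} + v_{5} = v_{3}  →  sig = (3; 1)
  P = {1,5,7}:  v_{1} + v_{5} + v_{7} = v_{6}  →  sig = (3; 1)
  P = {0,1,4}:  v_{0} + v_{1} + v_{4} = 2·v_{3}  →  sig = (3; 2)

Signatures (|P|; sorted positive RHS coefficients), sorted:
{ (2; 1) ×5,  (2; 1,1) ×2,  (2; 1,2),  (2; 1,3),  (2; 2),  (3; —),  (3; 1) ×2,  (3; 2) }


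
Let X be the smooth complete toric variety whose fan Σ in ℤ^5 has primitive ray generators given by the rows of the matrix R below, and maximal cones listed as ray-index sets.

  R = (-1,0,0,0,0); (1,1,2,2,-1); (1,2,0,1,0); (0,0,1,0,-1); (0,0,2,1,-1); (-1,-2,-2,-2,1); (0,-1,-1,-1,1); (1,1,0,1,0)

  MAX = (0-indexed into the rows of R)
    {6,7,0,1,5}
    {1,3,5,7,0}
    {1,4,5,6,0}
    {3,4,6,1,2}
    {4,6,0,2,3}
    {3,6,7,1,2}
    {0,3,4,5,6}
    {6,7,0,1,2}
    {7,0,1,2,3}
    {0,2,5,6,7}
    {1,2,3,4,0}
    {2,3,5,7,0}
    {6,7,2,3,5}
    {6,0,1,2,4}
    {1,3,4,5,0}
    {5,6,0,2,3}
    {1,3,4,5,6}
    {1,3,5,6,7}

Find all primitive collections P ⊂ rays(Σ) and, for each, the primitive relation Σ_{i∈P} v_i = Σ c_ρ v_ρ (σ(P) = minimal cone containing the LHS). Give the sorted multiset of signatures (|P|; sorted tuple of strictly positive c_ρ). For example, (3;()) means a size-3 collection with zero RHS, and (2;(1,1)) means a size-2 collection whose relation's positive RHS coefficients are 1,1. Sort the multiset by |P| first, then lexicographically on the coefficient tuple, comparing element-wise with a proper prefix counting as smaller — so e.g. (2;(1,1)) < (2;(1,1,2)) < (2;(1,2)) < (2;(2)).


Σ has 5 primitive collections:

  {4,7}:  v_{4} + v_{7} = v_{1}  ⟹  sig = (2;(1))
  {2,4,5}:  v_{2} + v_{4} + v_{5} = 0  ⟹  sig = (3;())
  {1,2,5}:  v_{1} + v_{2} + v_{5} = v_{7}  ⟹  sig = (3;(1))
  {0,3,6,7}:  v_{0} + v_{3} + v_{6} + v_{7} = 0  ⟹  sig = (4;())
  {0,1,3,6}:  v_{0} + v_{1} + v_{3} + v_{6} = v_{4}  ⟹  sig = (4;(1))

Sorted signature multiset PRS(X):
    |P|=2: 1 collection, coeffs (1)
    |P|=3: 2 collections, coeffs (), (1)
    |P|=4: 2 collections, coeffs (), (1)


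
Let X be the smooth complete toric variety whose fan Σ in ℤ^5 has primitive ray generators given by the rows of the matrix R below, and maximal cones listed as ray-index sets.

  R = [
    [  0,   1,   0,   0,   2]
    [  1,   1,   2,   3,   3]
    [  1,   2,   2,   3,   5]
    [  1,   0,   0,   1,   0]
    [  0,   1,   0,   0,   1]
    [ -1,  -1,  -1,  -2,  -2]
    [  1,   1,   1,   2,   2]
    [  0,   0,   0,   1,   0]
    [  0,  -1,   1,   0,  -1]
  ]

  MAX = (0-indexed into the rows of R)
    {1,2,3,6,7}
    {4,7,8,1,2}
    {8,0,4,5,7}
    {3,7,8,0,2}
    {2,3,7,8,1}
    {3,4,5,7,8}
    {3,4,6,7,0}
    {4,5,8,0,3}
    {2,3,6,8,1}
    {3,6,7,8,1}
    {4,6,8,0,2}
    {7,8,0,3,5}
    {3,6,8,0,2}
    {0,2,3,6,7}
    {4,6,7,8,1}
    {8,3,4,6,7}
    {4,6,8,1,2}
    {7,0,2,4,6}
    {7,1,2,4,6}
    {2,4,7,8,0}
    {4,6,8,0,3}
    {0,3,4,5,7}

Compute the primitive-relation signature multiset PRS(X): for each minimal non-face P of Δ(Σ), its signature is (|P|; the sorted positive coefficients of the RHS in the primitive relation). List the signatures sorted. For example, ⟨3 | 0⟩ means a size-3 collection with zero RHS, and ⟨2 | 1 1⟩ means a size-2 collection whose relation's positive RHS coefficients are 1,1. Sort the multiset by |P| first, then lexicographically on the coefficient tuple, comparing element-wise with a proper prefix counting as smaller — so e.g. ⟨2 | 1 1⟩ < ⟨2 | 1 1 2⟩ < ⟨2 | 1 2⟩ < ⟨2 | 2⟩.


Primitive collections (9):

  P={5,6}:  v_{5} + v_{6} = 0  ⟹  sig = ⟨2 | 0⟩
  P={0,1}:  v_{0} + v_{1} = v_{2}  ⟹  sig = ⟨2 | 1⟩
  P={1,5}:  v_{1} + v_{5} = v_{0} + v_{7} + v_{8}  ⟹  sig = ⟨2 | 1 1 1⟩
  P={2,5}:  v_{2} + v_{5} = 2·v_{0} + v_{7} + v_{8}  ⟹  sig = ⟨2 | 1 1 2⟩
  P={2,3,4}:  v_{2} + v_{3} + v_{4} = v_{0} + 2·v_{6}  ⟹  sig = ⟨3 | 1 2⟩
  P={1,3,4}:  v_{1} + v_{3} + v_{4} = 2·v_{6}  ⟹  sig = ⟨3 | 2⟩
  P={0,6,7,8}:  v_{0} + v_{6} + v_{7} + v_{8} = v_{1}  ⟹  sig = ⟨4 | 1⟩
  P={2,6,7,8}:  v_{2} + v_{6} + v_{7} + v_{8} = 2·v_{1}  ⟹  sig = ⟨4 | 2⟩
  P={0,3,4,7,8}:  v_{0} + v_{3} + v_{4} + v_{7} + v_{8} = v_{6}  ⟹  sig = ⟨5 | 1⟩

Signatures (|P|; sorted positive RHS coefficients), sorted:
    ⟨2 | 0⟩
    ⟨2 | 1⟩
    ⟨2 | 1 1 1⟩
    ⟨2 | 1 1 2⟩
    ⟨3 | 1 2⟩
    ⟨3 | 2⟩
    ⟨4 | 1⟩
    ⟨4 | 2⟩
    ⟨5 | 1⟩


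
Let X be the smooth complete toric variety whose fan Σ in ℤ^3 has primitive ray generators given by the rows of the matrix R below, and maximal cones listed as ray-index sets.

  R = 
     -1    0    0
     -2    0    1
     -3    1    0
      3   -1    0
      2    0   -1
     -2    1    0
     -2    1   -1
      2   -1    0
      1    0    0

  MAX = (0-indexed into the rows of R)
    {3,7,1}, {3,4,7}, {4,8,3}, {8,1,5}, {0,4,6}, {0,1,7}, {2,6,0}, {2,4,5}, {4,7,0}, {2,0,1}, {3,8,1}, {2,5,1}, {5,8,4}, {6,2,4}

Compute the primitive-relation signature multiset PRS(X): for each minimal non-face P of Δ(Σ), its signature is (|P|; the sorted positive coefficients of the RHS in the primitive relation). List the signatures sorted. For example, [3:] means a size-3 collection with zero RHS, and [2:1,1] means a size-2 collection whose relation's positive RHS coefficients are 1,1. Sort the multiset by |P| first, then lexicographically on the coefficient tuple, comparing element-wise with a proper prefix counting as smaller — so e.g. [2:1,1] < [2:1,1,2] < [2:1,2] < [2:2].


Δ(Σ) — 9 vertices, 16 min non-faces:

  P = {0,8}:  v_{0} + v_{8} = 0  so sig = [2:]
  P = {1,4}:  v_{1} + v_{4} = 0  so sig = [2:]
  P = {2,3}:  v_{2} + v_{3} = 0  so sig = [2:]
  P = {5,7}:  v_{5} + v_{7} = 0  so sig = [2:]
  P = {0,3}:  v_{0} + v_{3} = v_{7}  so sig = [2:1]
  P = {0,5}:  v_{0} + v_{5} = v_{2}  so sig = [2:1]
  P = {2,7}:  v_{2} + v_{7} = v_{0}  so sig = [2:1]
  P = {2,8}:  v_{2} + v_{8} = v_{5}  so sig = [2:1]
  P = {3,5}:  v_{3} + v_{5} = v_{8}  so sig = [2:1]
  P = {7,8}:  v_{7} + v_{8} = v_{3}  so sig = [2:1]
  P = {1,6}:  v_{1} + v_{6} = v_{0} + v_{2}  so sig = [2:1,1]
  P = {3,6}:  v_{3} + v_{6} = v_{0} + v_{4}  so sig = [2:1,1]
  P = {6,8}:  v_{6} + v_{8} = v_{2} + v_{4}  so sig = [2:1,1]
  P = {5,6}:  v_{5} + v_{6} = 2·v_{2} + v_{4}  so sig = [2:1,2]
  P = {6,7}:  v_{6} + v_{7} = 2·v_{0} + v_{4}  so sig = [2:1,2]
  P = {0,2,4}:  v_{0} + v_{2} + v_{4} = v_{6}  so sig = [3:1]

Hence PRS(X_Σ) =
    |P|=2: 15 collections, coeffs (), (), (), (), (1), (1), (1), (1), (1), (1), (1,1), (1,1), (1,1), (1,2), (1,2)
    |P|=3: 1 collection, coeffs (1)


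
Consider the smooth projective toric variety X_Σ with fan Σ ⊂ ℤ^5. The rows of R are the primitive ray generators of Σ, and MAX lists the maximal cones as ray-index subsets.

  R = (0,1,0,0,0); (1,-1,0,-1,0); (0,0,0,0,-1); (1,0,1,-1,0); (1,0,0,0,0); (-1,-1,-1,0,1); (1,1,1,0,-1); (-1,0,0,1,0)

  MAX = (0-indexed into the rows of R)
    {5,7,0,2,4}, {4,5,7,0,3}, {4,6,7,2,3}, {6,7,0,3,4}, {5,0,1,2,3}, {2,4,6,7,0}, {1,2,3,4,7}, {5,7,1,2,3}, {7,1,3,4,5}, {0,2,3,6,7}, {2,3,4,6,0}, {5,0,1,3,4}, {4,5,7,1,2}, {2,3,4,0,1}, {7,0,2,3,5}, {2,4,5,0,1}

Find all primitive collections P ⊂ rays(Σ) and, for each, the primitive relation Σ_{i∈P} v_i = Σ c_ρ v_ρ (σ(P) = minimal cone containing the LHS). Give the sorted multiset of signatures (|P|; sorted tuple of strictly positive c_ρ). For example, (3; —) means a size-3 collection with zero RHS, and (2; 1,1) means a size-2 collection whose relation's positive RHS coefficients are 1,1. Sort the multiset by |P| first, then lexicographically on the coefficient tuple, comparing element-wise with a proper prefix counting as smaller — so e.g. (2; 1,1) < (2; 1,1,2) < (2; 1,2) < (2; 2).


5 collections generate NE(X_Σ); each relation:

  P={5,6}:  v_{5} + v_{6} = 0  ⟹  sig = (2; —)
  P={1,6}:  v_{1} + v_{6} = v_{2} + v_{3} + v_{4}  ⟹  sig = (2; 1,1,1)
  P={0,1,7}:  v_{0} + v_{1} + v_{7} = 0  ⟹  sig = (3; —)
  P={2,3,4,5}:  v_{2} + v_{3} + v_{4} + v_{5} = v_{1}  ⟹  sig = (4; 1)
  P={0,2,3,4,7}:  v_{0} + v_{2} + v_{3} + v_{4} + v_{7} = v_{6}  ⟹  sig = (5; 1)

Sorted signature multiset PRS(X):
    |P|=2: 2 collections, coeffs (), (1,1,1)
    |P|=3: 1 collection, coeffs ()
    |P|=4: 1 collection, coeffs (1)
    |P|=5: 1 collection, coeffs (1)


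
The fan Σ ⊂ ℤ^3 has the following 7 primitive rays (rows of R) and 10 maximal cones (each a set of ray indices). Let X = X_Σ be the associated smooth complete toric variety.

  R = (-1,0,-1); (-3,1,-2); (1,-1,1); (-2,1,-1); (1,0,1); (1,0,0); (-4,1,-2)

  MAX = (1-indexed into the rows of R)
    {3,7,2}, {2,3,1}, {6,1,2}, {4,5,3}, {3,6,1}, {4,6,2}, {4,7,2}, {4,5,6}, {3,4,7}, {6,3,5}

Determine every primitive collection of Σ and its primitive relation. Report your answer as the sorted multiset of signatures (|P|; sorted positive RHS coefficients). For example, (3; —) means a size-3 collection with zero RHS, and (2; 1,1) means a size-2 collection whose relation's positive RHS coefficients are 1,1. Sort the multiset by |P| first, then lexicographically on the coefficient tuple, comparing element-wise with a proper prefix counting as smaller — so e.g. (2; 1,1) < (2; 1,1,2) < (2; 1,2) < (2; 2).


Minimal non-faces — 9 found among 7 rays, 10 max cones:

  {1,5}:  v_{1} + v_{5} = 0  ⇒ sig = (2; —)
  {1,4}:  v_{1} + v_{4} = v_{2}  ⇒ sig = (2; 1)
  {2,5}:  v_{2} + v_{5} = v_{4}  ⇒ sig = (2; 1)
  {6,7}:  v_{6} + v_{7} = v_{2}  ⇒ sig = (2; 1)
  {1,7}:  v_{1} + v_{7} = 2·v_{2} + v_{3}  ⇒ sig = (2; 1,2)
  {5,7}:  v_{5} + v_{7} = v_{3} + 2·v_{4}  ⇒ sig = (2; 1,2)
  {3,4,6}:  v_{3} + v_{4} + v_{6} = 0  ⇒ sig = (3; —)
  {2,3,4}:  v_{2} + v_{3} + v_{4} = v_{7}  ⇒ sig = (3; 1)
  {2,3,6}:  v_{2} + v_{3} + v_{6} = v_{1}  ⇒ sig = (3; 1)

Hence PRS(X_Σ) =
{ (2; —),  (2; 1) ×3,  (2; 1,2) ×2,  (3; —),  (3; 1) ×2 }


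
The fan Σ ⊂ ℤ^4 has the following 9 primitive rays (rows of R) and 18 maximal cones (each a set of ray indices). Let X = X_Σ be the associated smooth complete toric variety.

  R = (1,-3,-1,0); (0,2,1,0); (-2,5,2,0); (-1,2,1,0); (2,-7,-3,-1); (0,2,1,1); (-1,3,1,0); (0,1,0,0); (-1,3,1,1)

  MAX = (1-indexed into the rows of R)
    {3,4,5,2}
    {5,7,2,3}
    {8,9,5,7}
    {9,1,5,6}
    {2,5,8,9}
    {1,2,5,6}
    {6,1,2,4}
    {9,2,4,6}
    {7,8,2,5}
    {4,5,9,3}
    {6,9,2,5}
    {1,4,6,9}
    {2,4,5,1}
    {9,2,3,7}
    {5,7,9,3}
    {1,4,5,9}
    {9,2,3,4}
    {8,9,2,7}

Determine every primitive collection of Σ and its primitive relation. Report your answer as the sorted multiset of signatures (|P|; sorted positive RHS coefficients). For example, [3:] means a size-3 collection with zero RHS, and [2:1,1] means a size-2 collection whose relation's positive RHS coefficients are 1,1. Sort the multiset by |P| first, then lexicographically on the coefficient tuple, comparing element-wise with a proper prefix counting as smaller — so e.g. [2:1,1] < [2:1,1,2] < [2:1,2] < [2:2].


14 collections generate NE(X_Σ); each relation:

  P = {1,7}:  v_{1} + v_{7} = 0 — sig = [2:]
  P = {1,3}:  v_{1} + v_{3} = v_{4} — sig = [2:1]
  P = {4,7}:  v_{4} + v_{7} = v_{3} — sig = [2:1]
  P = {4,8}:  v_{4} + v_{8} = v_{7} — sig = [2:1]
  P = {6,7}:  v_{6} + v_{7} = v_{2} + v_{9} — sig = [2:1,1]
  P = {1,8}:  v_{1} + v_{8} = v_{2} + v_{5} + v_{9} — sig = [2:1,1,1]
  P = {3,6}:  v_{3} + v_{6} = v_{2} + v_{4} + v_{9} — sig = [2:1,1,1]
  P = {6,8}:  v_{6} + v_{8} = 2·v_{2} + v_{5} + 2·v_{9} — sig = [2:1,2,2]
  P = {3,8}:  v_{3} + v_{8} = 2·v_{7} — sig = [2:2]
  P = {1,2,9}:  v_{1} + v_{2} + v_{9} = v_{6} — sig = [3:1]
  P = {4,5,6}:  v_{4} + v_{5} + v_{6} = v_{1} — sig = [3:1]
  P = {2,4,5,9}:  v_{2} + v_{4} + v_{5} + v_{9} = 0 — sig = [4:]
  P = {2,3,5,9}:  v_{2} + v_{3} + v_{5} + v_{9} = v_{7} — sig = [4:1]
  P = {2,5,7,9}:  v_{2} + v_{5} + v_{7} + v_{9} = v_{8} — sig = [4:1]

Sorted signature multiset PRS(X):
    [2:]
    [2:1]
    [2:1]
    [2:1]
    [2:1,1]
    [2:1,1,1]
    [2:1,1,1]
    [2:1,2,2]
    [2:2]
    [3:1]
    [3:1]
    [4:]
    [4:1]
    [4:1]


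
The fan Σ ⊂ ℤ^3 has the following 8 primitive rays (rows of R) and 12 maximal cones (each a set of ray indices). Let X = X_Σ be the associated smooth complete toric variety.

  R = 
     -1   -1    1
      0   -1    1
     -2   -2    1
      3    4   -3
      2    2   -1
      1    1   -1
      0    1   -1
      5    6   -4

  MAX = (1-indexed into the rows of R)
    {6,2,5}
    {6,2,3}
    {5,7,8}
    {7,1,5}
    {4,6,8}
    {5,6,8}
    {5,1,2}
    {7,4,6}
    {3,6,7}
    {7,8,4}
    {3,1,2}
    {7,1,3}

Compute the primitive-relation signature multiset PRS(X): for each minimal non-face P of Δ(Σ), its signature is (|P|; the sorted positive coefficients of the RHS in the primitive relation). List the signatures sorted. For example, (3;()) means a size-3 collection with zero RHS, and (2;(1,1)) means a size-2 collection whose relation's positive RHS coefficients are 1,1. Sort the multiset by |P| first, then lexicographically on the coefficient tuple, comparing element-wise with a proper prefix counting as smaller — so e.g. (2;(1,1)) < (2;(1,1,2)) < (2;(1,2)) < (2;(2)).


Δ(Σ) — 8 vertices, 12 min non-faces:

  • {1,6}:  v_{1} + v_{6} = 0  ⟹  sig = (2;())
  • {2,7}:  v_{2} + v_{7} = 0  ⟹  sig = (2;())
  • {3,5}:  v_{3} + v_{5} = 0  ⟹  sig = (2;())
  • {3,8}:  v_{3} + v_{8} = v_{4}  ⟹  sig = (2;(1))
  • {4,5}:  v_{4} + v_{5} = v_{8}  ⟹  sig = (2;(1))
  • {1,4}:  v_{1} + v_{4} = v_{5} + v_{7}  ⟹  sig = (2;(1,1))
  • {2,4}:  v_{2} + v_{4} = v_{5} + v_{6}  ⟹  sig = (2;(1,1))
  • {3,4}:  v_{3} + v_{4} = v_{6} + v_{7}  ⟹  sig = (2;(1,1))
  • {1,8}:  v_{1} + v_{8} = 2·v_{5} + v_{7}  ⟹  sig = (2;(1,2))
  • {2,8}:  v_{2} + v_{8} = 2·v_{5} + v_{6}  ⟹  sig = (2;(1,2))
  • {5,6,7}:  v_{5} + v_{6} + v_{7} = v_{4}  ⟹  sig = (3;(1))
  • {6,7,8}:  v_{6} + v_{7} + v_{8} = 2·v_{4}  ⟹  sig = (3;(2))

Sorted signature multiset PRS(X):
{ (2;()) ×3,  (2;(1)) ×2,  (2;(1,1)) ×3,  (2;(1,2)) ×2,  (3;(1)),  (3;(2)) }


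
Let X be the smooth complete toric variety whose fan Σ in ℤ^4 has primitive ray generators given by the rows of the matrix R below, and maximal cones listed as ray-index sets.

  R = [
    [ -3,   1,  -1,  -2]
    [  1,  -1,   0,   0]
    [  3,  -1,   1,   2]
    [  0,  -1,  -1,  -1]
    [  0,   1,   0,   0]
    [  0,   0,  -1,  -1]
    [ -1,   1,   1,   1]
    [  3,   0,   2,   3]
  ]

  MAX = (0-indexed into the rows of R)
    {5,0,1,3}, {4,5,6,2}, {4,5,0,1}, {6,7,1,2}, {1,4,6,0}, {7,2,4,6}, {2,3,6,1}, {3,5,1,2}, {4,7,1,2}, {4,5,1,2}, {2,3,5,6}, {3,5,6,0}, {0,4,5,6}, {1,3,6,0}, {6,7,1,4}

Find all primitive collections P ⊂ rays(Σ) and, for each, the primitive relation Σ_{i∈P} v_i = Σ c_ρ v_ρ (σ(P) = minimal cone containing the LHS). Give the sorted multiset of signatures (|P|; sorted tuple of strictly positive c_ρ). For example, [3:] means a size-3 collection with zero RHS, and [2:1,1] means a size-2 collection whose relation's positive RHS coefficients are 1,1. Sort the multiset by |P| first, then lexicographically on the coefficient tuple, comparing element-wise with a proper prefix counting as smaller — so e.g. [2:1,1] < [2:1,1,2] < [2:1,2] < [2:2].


The 7 primitive collections of Σ (r=8, n=4):

  {0,2}:  v_{0} + v_{2} = 0  ⇒ sig = [2:]
  {3,4}:  v_{3} + v_{4} = v_{5}  ⇒ sig = [2:1]
  {3,7}:  v_{3} + v_{7} = v_{2}  ⇒ sig = [2:1]
  {5,7}:  v_{5} + v_{7} = v_{2} + v_{4}  ⇒ sig = [2:1,1]
  {0,7}:  v_{0} + v_{7} = v_{1} + v_{4} + v_{6}  ⇒ sig = [2:1,1,1]
  {1,5,6}:  v_{1} + v_{5} + v_{6} = 0  ⇒ sig = [3:]
  {1,2,4,6}:  v_{1} + v_{2} + v_{4} + v_{6} = v_{7}  ⇒ sig = [4:1]

so the primitive-relation signature multiset is
{ [2:],  [2:1] ×2,  [2:1,1],  [2:1,1,1],  [3:],  [4:1] }


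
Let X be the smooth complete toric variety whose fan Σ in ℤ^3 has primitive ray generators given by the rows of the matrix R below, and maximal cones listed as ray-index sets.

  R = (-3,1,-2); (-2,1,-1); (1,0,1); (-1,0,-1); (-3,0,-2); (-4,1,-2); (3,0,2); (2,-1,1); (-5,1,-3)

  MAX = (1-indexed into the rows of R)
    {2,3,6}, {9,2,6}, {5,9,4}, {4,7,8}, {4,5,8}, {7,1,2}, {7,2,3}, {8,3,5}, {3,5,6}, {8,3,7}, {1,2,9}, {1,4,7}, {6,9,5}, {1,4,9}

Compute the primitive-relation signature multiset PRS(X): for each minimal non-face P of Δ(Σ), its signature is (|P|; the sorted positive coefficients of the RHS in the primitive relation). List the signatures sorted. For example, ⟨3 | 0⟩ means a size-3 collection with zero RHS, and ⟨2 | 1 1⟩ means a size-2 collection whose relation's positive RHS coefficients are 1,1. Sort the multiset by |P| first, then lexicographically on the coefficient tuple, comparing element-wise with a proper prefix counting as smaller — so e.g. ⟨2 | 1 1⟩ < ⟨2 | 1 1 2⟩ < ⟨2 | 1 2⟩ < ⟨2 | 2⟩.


15 minimal non-faces of Δ(Σ) (on 9 rays):

  {2,8}:  v_{2} + v_{8} = 0  ⟹  sig = ⟨2 | 0⟩
  {3,4}:  v_{3} + v_{4} = 0  ⟹  sig = ⟨2 | 0⟩
  {5,7}:  v_{5} + v_{7} = 0  ⟹  sig = ⟨2 | 0⟩
  {1,3}:  v_{1} + v_{3} = v_{2}  ⟹  sig = ⟨2 | 1⟩
  {1,8}:  v_{1} + v_{8} = v_{4}  ⟹  sig = ⟨2 | 1⟩
  {2,4}:  v_{2} + v_{4} = v_{1}  ⟹  sig = ⟨2 | 1⟩
  {2,5}:  v_{2} + v_{5} = v_{9}  ⟹  sig = ⟨2 | 1⟩
  {3,9}:  v_{3} + v_{9} = v_{6}  ⟹  sig = ⟨2 | 1⟩
  {4,6}:  v_{4} + v_{6} = v_{9}  ⟹  sig = ⟨2 | 1⟩
  {7,9}:  v_{7} + v_{9} = v_{2}  ⟹  sig = ⟨2 | 1⟩
  {8,9}:  v_{8} + v_{9} = v_{5}  ⟹  sig = ⟨2 | 1⟩
  {1,5}:  v_{1} + v_{5} = v_{4} + v_{9}  ⟹  sig = ⟨2 | 1 1⟩
  {1,6}:  v_{1} + v_{6} = v_{2} + v_{9}  ⟹  sig = ⟨2 | 1 1⟩
  {6,7}:  v_{6} + v_{7} = v_{2} + v_{3}  ⟹  sig = ⟨2 | 1 1⟩
  {6,8}:  v_{6} + v_{8} = v_{3} + v_{5}  ⟹  sig = ⟨2 | 1 1⟩

Sorted signature multiset PRS(X):
[⟨2 | 0⟩, ⟨2 | 0⟩, ⟨2 | 0⟩, ⟨2 | 1⟩, ⟨2 | 1⟩, ⟨2 | 1⟩, ⟨2 | 1⟩, ⟨2 | 1⟩, ⟨2 | 1⟩, ⟨2 | 1⟩, ⟨2 | 1⟩, ⟨2 | 1 1⟩, ⟨2 | 1 1⟩, ⟨2 | 1 1⟩, ⟨2 | 1 1⟩]


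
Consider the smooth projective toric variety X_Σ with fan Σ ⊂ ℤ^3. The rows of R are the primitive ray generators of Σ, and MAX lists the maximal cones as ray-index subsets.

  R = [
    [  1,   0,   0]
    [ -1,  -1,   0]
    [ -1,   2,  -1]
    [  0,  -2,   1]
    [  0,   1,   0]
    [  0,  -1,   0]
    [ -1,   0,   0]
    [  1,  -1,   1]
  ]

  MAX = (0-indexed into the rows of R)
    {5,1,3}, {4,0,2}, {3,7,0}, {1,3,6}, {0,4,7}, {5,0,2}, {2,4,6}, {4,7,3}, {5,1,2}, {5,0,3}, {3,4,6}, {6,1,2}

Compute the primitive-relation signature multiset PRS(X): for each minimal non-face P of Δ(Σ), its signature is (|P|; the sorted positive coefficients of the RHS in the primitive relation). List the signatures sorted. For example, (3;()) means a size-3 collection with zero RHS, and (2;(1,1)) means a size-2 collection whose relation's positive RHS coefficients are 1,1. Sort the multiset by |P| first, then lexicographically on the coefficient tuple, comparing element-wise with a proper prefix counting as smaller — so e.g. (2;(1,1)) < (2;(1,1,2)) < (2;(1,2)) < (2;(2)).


11 collections generate NE(X_Σ); each relation:

  {0,6}:  v_{0} + v_{6} = 0 — sig = (2;())
  {4,5}:  v_{4} + v_{5} = 0 — sig = (2;())
  {0,1}:  v_{0} + v_{1} = v_{5} — sig = (2;(1))
  {1,4}:  v_{1} + v_{4} = v_{6} — sig = (2;(1))
  {1,7}:  v_{1} + v_{7} = v_{3} — sig = (2;(1))
  {2,3}:  v_{2} + v_{3} = v_{6} — sig = (2;(1))
  {2,7}:  v_{2} + v_{7} = v_{4} — sig = (2;(1))
  {5,6}:  v_{5} + v_{6} = v_{1} — sig = (2;(1))
  {5,7}:  v_{5} + v_{7} = v_{0} + v_{3} — sig = (2;(1,1))
  {6,7}:  v_{6} + v_{7} = v_{3} + v_{4} — sig = (2;(1,1))
  {0,3,4}:  v_{0} + v_{3} + v_{4} = v_{7} — sig = (3;(1))

Signatures (|P|; sorted positive RHS coefficients), sorted:
[(2;()), (2;()), (2;(1)), (2;(1)), (2;(1)), (2;(1)), (2;(1)), (2;(1)), (2;(1,1)), (2;(1,1)), (3;(1))]


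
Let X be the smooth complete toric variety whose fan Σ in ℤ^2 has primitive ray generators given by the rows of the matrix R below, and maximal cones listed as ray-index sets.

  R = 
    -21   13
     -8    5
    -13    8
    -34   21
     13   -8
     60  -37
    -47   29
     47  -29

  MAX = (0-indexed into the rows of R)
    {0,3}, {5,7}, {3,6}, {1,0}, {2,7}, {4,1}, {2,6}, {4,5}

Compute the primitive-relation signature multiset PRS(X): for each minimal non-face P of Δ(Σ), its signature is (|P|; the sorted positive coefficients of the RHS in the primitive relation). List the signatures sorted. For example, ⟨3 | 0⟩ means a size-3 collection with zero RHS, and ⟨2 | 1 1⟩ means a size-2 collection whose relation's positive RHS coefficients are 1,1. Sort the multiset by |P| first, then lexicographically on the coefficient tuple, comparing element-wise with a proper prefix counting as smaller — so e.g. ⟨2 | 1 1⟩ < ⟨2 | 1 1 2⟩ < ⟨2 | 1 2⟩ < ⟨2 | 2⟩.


20 minimal non-faces of Δ(Σ) (on 8 rays):

  • {2,4}:  v_{2} + v_{4} = 0  ⇒ sig = ⟨2 | 0⟩
  • {6,7}:  v_{6} + v_{7} = 0  ⇒ sig = ⟨2 | 0⟩
  • {0,2}:  v_{0} + v_{2} = v_{3}  ⇒ sig = ⟨2 | 1⟩
  • {0,4}:  v_{0} + v_{4} = v_{1}  ⇒ sig = ⟨2 | 1⟩
  • {1,2}:  v_{1} + v_{2} = v_{0}  ⇒ sig = ⟨2 | 1⟩
  • {2,3}:  v_{2} + v_{3} = v_{6}  ⇒ sig = ⟨2 | 1⟩
  • {2,5}:  v_{2} + v_{5} = v_{7}  ⇒ sig = ⟨2 | 1⟩
  • {3,4}:  v_{3} + v_{4} = v_{0}  ⇒ sig = ⟨2 | 1⟩
  • {3,7}:  v_{3} + v_{7} = v_{4}  ⇒ sig = ⟨2 | 1⟩
  • {4,6}:  v_{4} + v_{6} = v_{3}  ⇒ sig = ⟨2 | 1⟩
  • {4,7}:  v_{4} + v_{7} = v_{5}  ⇒ sig = ⟨2 | 1⟩
  • {5,6}:  v_{5} + v_{6} = v_{4}  ⇒ sig = ⟨2 | 1⟩
  • {1,6}:  v_{1} + v_{6} = v_{0} + v_{3}  ⇒ sig = ⟨2 | 1 1⟩
  • {0,6}:  v_{0} + v_{6} = 2·v_{3}  ⇒ sig = ⟨2 | 2⟩
  • {0,7}:  v_{0} + v_{7} = 2·v_{4}  ⇒ sig = ⟨2 | 2⟩
  • {1,3}:  v_{1} + v_{3} = 2·v_{0}  ⇒ sig = ⟨2 | 2⟩
  • {3,5}:  v_{3} + v_{5} = 2·v_{4}  ⇒ sig = ⟨2 | 2⟩
  • {0,5}:  v_{0} + v_{5} = 3·v_{4}  ⇒ sig = ⟨2 | 3⟩
  • {1,7}:  v_{1} + v_{7} = 3·v_{4}  ⇒ sig = ⟨2 | 3⟩
  • {1,5}:  v_{1} + v_{5} = 4·v_{4}  ⇒ sig = ⟨2 | 4⟩

Signatures (|P|; sorted positive RHS coefficients), sorted:
[⟨2 | 0⟩, ⟨2 | 0⟩, ⟨2 | 1⟩, ⟨2 | 1⟩, ⟨2 | 1⟩, ⟨2 | 1⟩, ⟨2 | 1⟩, ⟨2 | 1⟩, ⟨2 | 1⟩, ⟨2 | 1⟩, ⟨2 | 1⟩, ⟨2 | 1⟩, ⟨2 | 1 1⟩, ⟨2 | 2⟩, ⟨2 | 2⟩, ⟨2 | 2⟩, ⟨2 | 2⟩, ⟨2 | 3⟩, ⟨2 | 3⟩, ⟨2 | 4⟩]


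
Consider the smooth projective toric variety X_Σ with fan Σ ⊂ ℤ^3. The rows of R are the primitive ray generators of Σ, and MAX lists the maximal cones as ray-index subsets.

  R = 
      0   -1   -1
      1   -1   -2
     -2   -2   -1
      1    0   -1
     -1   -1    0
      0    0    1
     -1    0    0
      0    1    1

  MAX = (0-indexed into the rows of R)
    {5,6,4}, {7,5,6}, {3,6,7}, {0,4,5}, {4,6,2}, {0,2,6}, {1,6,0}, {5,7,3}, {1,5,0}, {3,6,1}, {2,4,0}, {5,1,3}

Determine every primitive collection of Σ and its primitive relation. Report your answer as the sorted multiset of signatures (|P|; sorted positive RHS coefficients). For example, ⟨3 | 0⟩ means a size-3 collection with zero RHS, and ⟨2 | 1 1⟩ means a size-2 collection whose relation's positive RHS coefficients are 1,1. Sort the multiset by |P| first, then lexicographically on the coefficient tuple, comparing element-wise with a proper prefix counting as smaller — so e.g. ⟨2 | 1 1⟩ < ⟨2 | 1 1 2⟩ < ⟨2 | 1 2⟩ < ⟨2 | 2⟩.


Σ has 14 primitive collections:

  P = {0,7}:  v_{0} + v_{7} = 0  ⟹  sig = ⟨2 | 0⟩
  P = {0,3}:  v_{0} + v_{3} = v_{1}  ⟹  sig = ⟨2 | 1⟩
  P = {1,7}:  v_{1} + v_{7} = v_{3}  ⟹  sig = ⟨2 | 1⟩
  P = {3,4}:  v_{3} + v_{4} = v_{0}  ⟹  sig = ⟨2 | 1⟩
  P = {2,7}:  v_{2} + v_{7} = v_{4} + v_{6}  ⟹  sig = ⟨2 | 1 1⟩
  P = {4,7}:  v_{4} + v_{7} = v_{5} + v_{6}  ⟹  sig = ⟨2 | 1 1⟩
  P = {2,3}:  v_{2} + v_{3} = 2·v_{0} + v_{6}  ⟹  sig = ⟨2 | 1 2⟩
  P = {1,2}:  v_{1} + v_{2} = 3·v_{0} + v_{6}  ⟹  sig = ⟨2 | 1 3⟩
  P = {1,4}:  v_{1} + v_{4} = 2·v_{0}  ⟹  sig = ⟨2 | 2⟩
  P = {2,5}:  v_{2} + v_{5} = 2·v_{4}  ⟹  sig = ⟨2 | 2⟩
  P = {3,5,6}:  v_{3} + v_{5} + v_{6} = 0  ⟹  sig = ⟨3 | 0⟩
  P = {0,4,6}:  v_{0} + v_{4} + v_{6} = v_{2}  ⟹  sig = ⟨3 | 1⟩
  P = {0,5,6}:  v_{0} + v_{5} + v_{6} = v_{4}  ⟹  sig = ⟨3 | 1⟩
  P = {1,5,6}:  v_{1} + v_{5} + v_{6} = v_{0}  ⟹  sig = ⟨3 | 1⟩

Hence PRS(X_Σ) =
{ ⟨2 | 0⟩,  ⟨2 | 1⟩ ×3,  ⟨2 | 1 1⟩ ×2,  ⟨2 | 1 2⟩,  ⟨2 | 1 3⟩,  ⟨2 | 2⟩ ×2,  ⟨3 | 0⟩,  ⟨3 | 1⟩ ×3 }


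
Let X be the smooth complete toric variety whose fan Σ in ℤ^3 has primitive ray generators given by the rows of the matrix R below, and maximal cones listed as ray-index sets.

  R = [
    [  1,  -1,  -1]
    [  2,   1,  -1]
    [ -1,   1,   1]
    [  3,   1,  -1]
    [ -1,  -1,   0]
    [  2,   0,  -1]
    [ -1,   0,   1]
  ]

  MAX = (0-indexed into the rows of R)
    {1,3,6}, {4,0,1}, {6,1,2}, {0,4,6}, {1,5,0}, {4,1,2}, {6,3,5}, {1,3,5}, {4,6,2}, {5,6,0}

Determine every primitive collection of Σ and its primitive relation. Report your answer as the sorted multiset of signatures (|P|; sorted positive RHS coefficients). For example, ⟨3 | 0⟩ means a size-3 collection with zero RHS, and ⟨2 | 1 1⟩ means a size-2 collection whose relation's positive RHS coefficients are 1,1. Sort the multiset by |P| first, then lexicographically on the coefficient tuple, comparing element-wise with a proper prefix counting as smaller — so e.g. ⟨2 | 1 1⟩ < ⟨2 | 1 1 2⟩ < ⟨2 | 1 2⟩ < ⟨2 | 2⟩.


Primitive collections (9):

  P = {0,2}:  v_{0} + v_{2} = 0  so sig = ⟨2 | 0⟩
  P = {3,4}:  v_{3} + v_{4} = v_{5}  so sig = ⟨2 | 1⟩
  P = {4,5}:  v_{4} + v_{5} = v_{0}  so sig = ⟨2 | 1⟩
  P = {2,5}:  v_{2} + v_{5} = v_{1} + v_{6}  so sig = ⟨2 | 1 1⟩
  P = {0,3}:  v_{0} + v_{3} = 2·v_{5}  so sig = ⟨2 | 2⟩
  P = {2,3}:  v_{2} + v_{3} = 2·v_{1} + 2·v_{6}  so sig = ⟨2 | 2 2⟩
  P = {1,4,6}:  v_{1} + v_{4} + v_{6} = 0  so sig = ⟨3 | 0⟩
  P = {0,1,6}:  v_{0} + v_{1} + v_{6} = v_{5}  so sig = ⟨3 | 1⟩
  P = {1,5,6}:  v_{1} + v_{5} + v_{6} = v_{3}  so sig = ⟨3 | 1⟩

so the primitive-relation signature multiset is
    ⟨2 | 0⟩
    ⟨2 | 1⟩
    ⟨2 | 1⟩
    ⟨2 | 1 1⟩
    ⟨2 | 2⟩
    ⟨2 | 2 2⟩
    ⟨3 | 0⟩
    ⟨3 | 1⟩
    ⟨3 | 1⟩


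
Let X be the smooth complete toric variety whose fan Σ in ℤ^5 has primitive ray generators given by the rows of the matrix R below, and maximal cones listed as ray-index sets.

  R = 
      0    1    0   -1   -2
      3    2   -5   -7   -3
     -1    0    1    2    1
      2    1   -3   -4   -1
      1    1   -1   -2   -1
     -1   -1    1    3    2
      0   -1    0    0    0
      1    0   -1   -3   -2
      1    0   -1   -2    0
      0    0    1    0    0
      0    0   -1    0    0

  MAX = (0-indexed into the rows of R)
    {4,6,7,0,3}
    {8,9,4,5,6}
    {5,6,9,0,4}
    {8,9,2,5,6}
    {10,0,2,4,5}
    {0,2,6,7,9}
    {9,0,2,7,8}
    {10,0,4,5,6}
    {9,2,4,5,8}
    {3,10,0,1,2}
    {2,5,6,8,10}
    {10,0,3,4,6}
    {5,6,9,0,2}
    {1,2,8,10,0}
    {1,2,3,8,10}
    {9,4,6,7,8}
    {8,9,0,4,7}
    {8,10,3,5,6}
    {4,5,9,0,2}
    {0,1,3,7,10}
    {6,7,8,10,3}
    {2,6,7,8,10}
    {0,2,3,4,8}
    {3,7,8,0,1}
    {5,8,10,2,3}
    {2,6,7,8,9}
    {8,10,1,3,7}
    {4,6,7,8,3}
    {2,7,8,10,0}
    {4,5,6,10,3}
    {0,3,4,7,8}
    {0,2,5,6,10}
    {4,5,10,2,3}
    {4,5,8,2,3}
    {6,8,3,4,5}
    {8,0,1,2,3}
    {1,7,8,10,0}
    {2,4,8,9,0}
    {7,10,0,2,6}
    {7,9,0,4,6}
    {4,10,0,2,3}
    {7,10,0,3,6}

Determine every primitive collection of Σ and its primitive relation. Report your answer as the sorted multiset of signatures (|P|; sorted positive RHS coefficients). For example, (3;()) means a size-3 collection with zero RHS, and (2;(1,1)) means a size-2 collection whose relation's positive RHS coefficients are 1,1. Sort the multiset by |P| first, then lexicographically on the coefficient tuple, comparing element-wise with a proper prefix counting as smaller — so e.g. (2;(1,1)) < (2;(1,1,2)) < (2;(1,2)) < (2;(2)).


18 minimal non-faces of Δ(Σ) (on 11 rays):

  • {9,10}:  v_{9} + v_{10} = 0 — sig = (2;())
  • {5,7}:  v_{5} + v_{7} = v_{6} — sig = (2;(1))
  • {1,5}:  v_{1} + v_{5} = v_{3} + v_{10} — sig = (2;(1,1))
  • {3,9}:  v_{3} + v_{9} = v_{4} + v_{8} — sig = (2;(1,1))
  • {1,6}:  v_{1} + v_{6} = v_{3} + v_{7} + v_{10} — sig = (2;(1,1,1))
  • {1,9}:  v_{1} + v_{9} = v_{0} + v_{3} + v_{8} — sig = (2;(1,1,1))
  • {1,4}:  v_{1} + v_{4} = v_{0} + 2·v_{3} — sig = (2;(1,2))
  • {0,5,8}:  v_{0} + v_{5} + v_{8} = 0 — sig = (3;())
  • {2,4,6}:  v_{2} + v_{4} + v_{6} = 0 — sig = (3;())
  • {0,6,8}:  v_{0} + v_{6} + v_{8} = v_{7} — sig = (3;(1))
  • {4,8,10}:  v_{4} + v_{8} + v_{10} = v_{3} — sig = (3;(1))
  • {0,3,5}:  v_{0} + v_{3} + v_{5} = v_{4} + v_{10} — sig = (3;(1,1))
  • {2,3,6}:  v_{2} + v_{3} + v_{6} = v_{8} + v_{10} — sig = (3;(1,1))
  • {2,4,7}:  v_{2} + v_{4} + v_{7} = v_{0} + v_{8} — sig = (3;(1,1))
  • {4,7,10}:  v_{4} + v_{7} + v_{10} = v_{0} + v_{3} + v_{6} — sig = (3;(1,1,1))
  • {2,3,7}:  v_{2} + v_{3} + v_{7} = v_{0} + 2·v_{8} + v_{10} — sig = (3;(1,1,2))
  • {1,2,7}:  v_{1} + v_{2} + v_{7} = 2·v_{0} + 3·v_{8} + 2·v_{10} — sig = (3;(2,2,3))
  • {0,3,8,10}:  v_{0} + v_{3} + v_{8} + v_{10} = v_{1} — sig = (4;(1))

Hence PRS(X_Σ) =
    |P|=2: 7 collections, coeffs (), (1), (1,1), (1,1), (1,1,1), (1,1,1), (1,2)
    |P|=3: 10 collections, coeffs (), (), (1), (1), (1,1), (1,1), (1,1), (1,1,1), (1,1,2), (2,2,3)
    |P|=4: 1 collection, coeffs (1)
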